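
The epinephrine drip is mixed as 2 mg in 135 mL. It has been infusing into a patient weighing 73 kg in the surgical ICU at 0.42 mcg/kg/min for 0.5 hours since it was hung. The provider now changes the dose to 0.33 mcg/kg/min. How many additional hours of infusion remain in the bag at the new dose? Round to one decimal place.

Initial rate:
Dose = 0.42 mcg/kg/min × 73 kg = 30.66 mcg/min
30.66 mcg/min × 60 min/hr = 1839.6 mcg/hr
Concentration = 2 mg ÷ 135 mL = 0.01481481 mg/mL = 14.81481 mcg/mL
Rate = 1839.6 mcg/hr ÷ 14.81481 mcg/mL = 124.173 mL/hr
Volume infused so far = 124.173 mL/hr × 0.5 hr = 62.0865 mL
Volume remaining = 135 − 62.0865 = 72.9135 mL
New rate:
Dose = 0.33 mcg/kg/min × 73 kg = 24.09 mcg/min
24.09 mcg/min × 60 min/hr = 1445.4 mcg/hr
Rate = 1445.4 mcg/hr ÷ 14.81481 mcg/mL = 97.5645 mL/hr
Time remaining = 72.9135 mL ÷ 97.5645 mL/hr = 0.7473364 hr

0.7 hours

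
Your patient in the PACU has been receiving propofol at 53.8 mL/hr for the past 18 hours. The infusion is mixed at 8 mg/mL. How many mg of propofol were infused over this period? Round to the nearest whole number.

7747 mg

Concentration = 8 mg/mL = 8000 mcg/mL
Drug rate = 53.8 mL/hr × 8000 mcg/mL = 430400 mcg/hr
Total = 430400 mcg/hr × 18 hr = 7747200 mcg = 7747.2 mg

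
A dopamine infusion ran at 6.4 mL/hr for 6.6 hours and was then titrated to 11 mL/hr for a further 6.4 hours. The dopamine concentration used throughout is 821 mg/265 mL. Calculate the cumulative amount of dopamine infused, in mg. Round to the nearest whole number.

349 mg

Concentration = 821 mg ÷ 265 mL = 3.098113 mg/mL
Stage 1: 6.4 mL/hr × 6.6 hr = 42.24 mL → 42.24 mL × 3.098113 mg/mL = 130.8643 mg
Stage 2: 11 mL/hr × 6.4 hr = 70.4 mL → 70.4 mL × 3.098113 mg/mL = 218.1072 mg
Total = 130.8643 + 218.1072 = 348.9715 mg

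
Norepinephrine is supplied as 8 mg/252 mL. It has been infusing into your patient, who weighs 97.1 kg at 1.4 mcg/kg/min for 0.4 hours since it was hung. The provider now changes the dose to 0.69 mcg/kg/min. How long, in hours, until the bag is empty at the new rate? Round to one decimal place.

1.2 hours

Initial rate:
Dose = 1.4 mcg/kg/min × 97.1 kg = 135.94 mcg/min
135.94 mcg/min × 60 min/hr = 8156.4 mcg/hr
Concentration = 8 mg ÷ 252 mL = 0.03174603 mg/mL = 31.74603 mcg/mL
Rate = 8156.4 mcg/hr ÷ 31.74603 mcg/mL = 256.9266 mL/hr
Volume infused so far = 256.9266 mL/hr × 0.4 hr = 102.7706 mL
Volume remaining = 252 − 102.7706 = 149.2294 mL
New rate:
Dose = 0.69 mcg/kg/min × 97.1 kg = 66.999 mcg/min
66.999 mcg/min × 60 min/hr = 4019.94 mcg/hr
Rate = 4019.94 mcg/hr ÷ 31.74603 mcg/mL = 126.6281 mL/hr
Time remaining = 149.2294 mL ÷ 126.6281 mL/hr = 1.178485 hr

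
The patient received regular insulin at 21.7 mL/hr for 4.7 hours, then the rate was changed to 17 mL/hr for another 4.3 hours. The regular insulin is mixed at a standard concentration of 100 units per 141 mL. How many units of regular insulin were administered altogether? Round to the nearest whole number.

Concentration = 100 units ÷ 141 mL = 0.7092199 units/mL
Stage 1: 21.7 mL/hr × 4.7 hr = 101.99 mL → 101.99 mL × 0.7092199 units/mL = 72.33333 units
Stage 2: 17 mL/hr × 4.3 hr = 73.1 mL → 73.1 mL × 0.7092199 units/mL = 51.84397 units
Total = 72.33333 + 51.84397 = 124.1773 units

124 units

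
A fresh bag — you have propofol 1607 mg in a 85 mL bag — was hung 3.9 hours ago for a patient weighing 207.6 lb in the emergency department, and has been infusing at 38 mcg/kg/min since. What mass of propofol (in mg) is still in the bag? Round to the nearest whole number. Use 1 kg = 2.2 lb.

Weight = 207.6 lb ÷ 2.2 lb/kg = 94.36364 kg
Dose = 38 mcg/kg/min × 94.36364 kg = 3585.818 mcg/min
3585.818 mcg/min × 60 min/hr = 215149.1 mcg/hr
Concentration = 1607 mg ÷ 85 mL = 18.90588 mg/mL = 18905.88 mcg/mL
Rate = 215149.1 mcg/hr ÷ 18905.88 mcg/mL = 11.38001 mL/hr
Volume infused = 11.38001 mL/hr × 3.9 hr = 44.38203 mL
Volume remaining = 85 − 44.38203 = 40.61797 mL
Drug remaining = 40.61797 mL × 18905.88 mcg/mL = 767918.5 mcg = 767.9185 mg

768 mg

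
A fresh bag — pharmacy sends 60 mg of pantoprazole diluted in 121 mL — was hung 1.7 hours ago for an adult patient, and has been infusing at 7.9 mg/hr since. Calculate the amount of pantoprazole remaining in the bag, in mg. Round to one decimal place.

Concentration = 60 mg ÷ 121 mL = 0.4958678 mg/mL
Rate = 7.9 mg/hr ÷ 0.4958678 mg/mL = 15.93167 mL/hr
Volume infused = 15.93167 mL/hr × 1.7 hr = 27.08383 mL
Volume remaining = 121 − 27.08383 = 93.91617 mL
Drug remaining = 93.91617 mL × 0.4958678 mg/mL = 46.57 mg

46.6 mg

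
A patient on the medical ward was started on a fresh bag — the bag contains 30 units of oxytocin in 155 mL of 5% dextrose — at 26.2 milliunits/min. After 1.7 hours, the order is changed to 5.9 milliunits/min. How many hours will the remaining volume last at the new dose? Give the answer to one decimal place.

77.2 hours

Initial rate:
26.2 milliunits/min × 60 min/hr = 1572 milliunits/hr
Concentration = 30 units ÷ 155 mL = 0.1935484 units/mL = 193.5484 milliunits/mL
Rate = 1572 milliunits/hr ÷ 193.5484 milliunits/mL = 8.122 mL/hr
Volume infused so far = 8.122 mL/hr × 1.7 hr = 13.8074 mL
Volume remaining = 155 − 13.8074 = 141.1926 mL
New rate:
5.9 milliunits/min × 60 min/hr = 354 milliunits/hr
Rate = 354 milliunits/hr ÷ 193.5484 milliunits/mL = 1.829 mL/hr
Time remaining = 141.1926 mL ÷ 1.829 mL/hr = 77.19661 hr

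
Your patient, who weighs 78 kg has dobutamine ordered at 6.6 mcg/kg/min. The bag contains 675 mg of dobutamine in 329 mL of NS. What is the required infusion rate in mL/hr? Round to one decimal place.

Dose = 6.6 mcg/kg/min × 78 kg = 514.8 mcg/min
514.8 mcg/min × 60 min/hr = 30888 mcg/hr
Concentration = 675 mg ÷ 329 mL = 2.051672 mg/mL = 2051.672 mcg/mL
Rate = 30888 mcg/hr ÷ 2051.672 mcg/mL = 15.05504 mL/hr

15.1 mL/hr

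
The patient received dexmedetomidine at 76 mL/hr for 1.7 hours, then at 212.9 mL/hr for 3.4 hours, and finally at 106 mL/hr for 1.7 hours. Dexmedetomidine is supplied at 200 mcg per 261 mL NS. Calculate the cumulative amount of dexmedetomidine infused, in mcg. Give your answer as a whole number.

Concentration = 200 mcg ÷ 261 mL = 0.7662835 mcg/mL
Stage 1: 76 mL/hr × 1.7 hr = 129.2 mL → 129.2 mL × 0.7662835 mcg/mL = 99.00383 mcg
Stage 2: 212.9 mL/hr × 3.4 hr = 723.86 mL → 723.86 mL × 0.7662835 mcg/mL = 554.682 mcg
Stage 3: 106 mL/hr × 1.7 hr = 180.2 mL → 180.2 mL × 0.7662835 mcg/mL = 138.0843 mcg
Total = 99.00383 + 554.682 + 138.0843 = 791.7701 mcg

792 mcg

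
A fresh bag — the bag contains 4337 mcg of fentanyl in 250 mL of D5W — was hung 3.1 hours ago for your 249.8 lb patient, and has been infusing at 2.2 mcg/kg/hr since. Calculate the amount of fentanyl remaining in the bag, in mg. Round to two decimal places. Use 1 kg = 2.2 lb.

3.56 mg

Weight = 249.8 lb ÷ 2.2 lb/kg = 113.5455 kg
Dose = 2.2 mcg/kg/hr × 113.5455 kg = 249.8 mcg/hr
Concentration = 4337 mcg ÷ 250 mL = 17.348 mcg/mL
Rate = 249.8 mcg/hr ÷ 17.348 mcg/mL = 14.39935 mL/hr
Volume infused = 14.39935 mL/hr × 3.1 hr = 44.638 mL
Volume remaining = 250 − 44.638 = 205.362 mL
Drug remaining = 205.362 mL × 17.348 mcg/mL = 3562.62 mcg = 3.56262 mg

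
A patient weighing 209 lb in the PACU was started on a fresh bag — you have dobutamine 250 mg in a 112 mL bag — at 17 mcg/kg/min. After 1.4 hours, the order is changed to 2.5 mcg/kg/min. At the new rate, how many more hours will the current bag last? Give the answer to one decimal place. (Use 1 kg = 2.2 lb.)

Initial rate:
Weight = 209 lb ÷ 2.2 lb/kg = 95 kg
Dose = 17 mcg/kg/min × 95 kg = 1615 mcg/min
1615 mcg/min × 60 min/hr = 96900 mcg/hr
Concentration = 250 mg ÷ 112 mL = 2.232143 mg/mL = 2232.143 mcg/mL
Rate = 96900 mcg/hr ÷ 2232.143 mcg/mL = 43.4112 mL/hr
Volume infused so far = 43.4112 mL/hr × 1.4 hr = 60.77568 mL
Volume remaining = 112 − 60.77568 = 51.22432 mL
New rate:
Dose = 2.5 mcg/kg/min × 95 kg = 237.5 mcg/min
237.5 mcg/min × 60 min/hr = 14250 mcg/hr
Rate = 14250 mcg/hr ÷ 2232.143 mcg/mL = 6.384 mL/hr
Time remaining = 51.22432 mL ÷ 6.384 mL/hr = 8.02386 hr

8.0 hours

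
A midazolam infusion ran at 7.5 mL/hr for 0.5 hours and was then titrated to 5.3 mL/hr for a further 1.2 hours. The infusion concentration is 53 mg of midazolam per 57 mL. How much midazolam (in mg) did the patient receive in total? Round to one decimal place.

Concentration = 53 mg ÷ 57 mL = 0.9298246 mg/mL
Stage 1: 7.5 mL/hr × 0.5 hr = 3.75 mL → 3.75 mL × 0.9298246 mg/mL = 3.486842 mg
Stage 2: 5.3 mL/hr × 1.2 hr = 6.36 mL → 6.36 mL × 0.9298246 mg/mL = 5.913684 mg
Total = 3.486842 + 5.913684 = 9.400526 mg

9.4 mg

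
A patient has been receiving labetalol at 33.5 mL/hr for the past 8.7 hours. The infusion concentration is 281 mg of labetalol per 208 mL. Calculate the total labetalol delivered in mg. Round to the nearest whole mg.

Concentration = 281 mg ÷ 208 mL = 1.350962 mg/mL
Drug rate = 33.5 mL/hr × 1.350962 mg/mL = 45.25721 mg/hr
Total = 45.25721 mg/hr × 8.7 hr = 393.7377 mg

394 mg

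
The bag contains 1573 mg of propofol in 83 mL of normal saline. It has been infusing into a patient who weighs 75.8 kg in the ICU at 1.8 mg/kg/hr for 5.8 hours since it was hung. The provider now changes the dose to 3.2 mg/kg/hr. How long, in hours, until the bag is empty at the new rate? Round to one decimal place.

Initial rate:
Dose = 1.8 mg/kg/hr × 75.8 kg = 136.44 mg/hr
Concentration = 1573 mg ÷ 83 mL = 18.95181 mg/mL
Rate = 136.44 mg/hr ÷ 18.95181 mg/mL = 7.199313 mL/hr
Volume infused so far = 7.199313 mL/hr × 5.8 hr = 41.75602 mL
Volume remaining = 83 − 41.75602 = 41.24398 mL
New rate:
Dose = 3.2 mg/kg/hr × 75.8 kg = 242.56 mg/hr
Rate = 242.56 mg/hr ÷ 18.95181 mg/mL = 12.79878 mL/hr
Time remaining = 41.24398 mL ÷ 12.79878 mL/hr = 3.222493 hr

3.2 hours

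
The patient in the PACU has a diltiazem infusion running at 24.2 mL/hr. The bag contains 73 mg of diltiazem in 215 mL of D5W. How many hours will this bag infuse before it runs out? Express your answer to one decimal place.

8.9 hours

Duration = 215 mL ÷ 24.2 mL/hr = 8.884298 hr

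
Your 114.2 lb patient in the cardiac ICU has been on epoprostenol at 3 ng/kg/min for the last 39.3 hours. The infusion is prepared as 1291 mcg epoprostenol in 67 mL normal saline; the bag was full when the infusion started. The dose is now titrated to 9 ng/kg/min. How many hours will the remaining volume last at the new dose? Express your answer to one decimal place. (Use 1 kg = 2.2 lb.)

Initial rate:
Weight = 114.2 lb ÷ 2.2 lb/kg = 51.90909 kg
Dose = 3 ng/kg/min × 51.90909 kg = 155.7273 ng/min
155.7273 ng/min × 60 min/hr = 9343.636 ng/hr
Concentration = 1291 mcg ÷ 67 mL = 19.26866 mcg/mL = 19268.66 ng/mL
Rate = 9343.636 ng/hr ÷ 19268.66 ng/mL = 0.4849137 mL/hr
Volume infused so far = 0.4849137 mL/hr × 39.3 hr = 19.05711 mL
Volume remaining = 67 − 19.05711 = 47.94289 mL
New rate:
Dose = 9 ng/kg/min × 51.90909 kg = 467.1818 ng/min
467.1818 ng/min × 60 min/hr = 28030.91 ng/hr
Rate = 28030.91 ng/hr ÷ 19268.66 ng/mL = 1.454741 mL/hr
Time remaining = 47.94289 mL ÷ 1.454741 mL/hr = 32.9563 hr

33.0 hours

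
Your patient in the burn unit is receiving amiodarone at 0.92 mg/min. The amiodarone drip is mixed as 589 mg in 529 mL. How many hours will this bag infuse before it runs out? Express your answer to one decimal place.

10.7 hours

0.92 mg/min × 60 min/hr = 55.2 mg/hr
Concentration = 589 mg ÷ 529 mL = 1.113422 mg/mL
Rate = 55.2 mg/hr ÷ 1.113422 mg/mL = 49.57691 mL/hr
Duration = 529 mL ÷ 49.57691 mL/hr = 10.67029 hr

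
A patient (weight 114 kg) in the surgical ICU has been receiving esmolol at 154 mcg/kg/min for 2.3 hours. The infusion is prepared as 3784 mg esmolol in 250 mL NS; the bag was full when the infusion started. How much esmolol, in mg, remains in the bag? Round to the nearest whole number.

Dose = 154 mcg/kg/min × 114 kg = 17556 mcg/min
17556 mcg/min × 60 min/hr = 1053360 mcg/hr
Concentration = 3784 mg ÷ 250 mL = 15.136 mg/mL = 15136 mcg/mL
Rate = 1053360 mcg/hr ÷ 15136 mcg/mL = 69.59302 mL/hr
Volume infused = 69.59302 mL/hr × 2.3 hr = 160.064 mL
Volume remaining = 250 − 160.064 = 89.93605 mL
Drug remaining = 89.93605 mL × 15136 mcg/mL = 1361272 mcg = 1361.272 mg

1361 mg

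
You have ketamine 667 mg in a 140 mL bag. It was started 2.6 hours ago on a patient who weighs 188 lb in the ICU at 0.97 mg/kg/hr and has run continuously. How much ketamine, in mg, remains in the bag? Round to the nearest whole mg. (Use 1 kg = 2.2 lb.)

451 mg

Weight = 188 lb ÷ 2.2 lb/kg = 85.45455 kg
Dose = 0.97 mg/kg/hr × 85.45455 kg = 82.89091 mg/hr
Concentration = 667 mg ÷ 140 mL = 4.764286 mg/mL
Rate = 82.89091 mg/hr ÷ 4.764286 mg/mL = 17.39839 mL/hr
Volume infused = 17.39839 mL/hr × 2.6 hr = 45.23582 mL
Volume remaining = 140 − 45.23582 = 94.76418 mL
Drug remaining = 94.76418 mL × 4.764286 mg/mL = 451.4836 mg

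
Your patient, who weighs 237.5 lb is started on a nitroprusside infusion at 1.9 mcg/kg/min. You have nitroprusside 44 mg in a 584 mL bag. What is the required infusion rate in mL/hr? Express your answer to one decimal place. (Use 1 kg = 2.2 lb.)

Weight = 237.5 lb ÷ 2.2 lb/kg = 107.9545 kg
Dose = 1.9 mcg/kg/min × 107.9545 kg = 205.1136 mcg/min
205.1136 mcg/min × 60 min/hr = 12306.82 mcg/hr
Concentration = 44 mg ÷ 584 mL = 0.07534247 mg/mL = 75.34247 mcg/mL
Rate = 12306.82 mcg/hr ÷ 75.34247 mcg/mL = 163.345 mL/hr

163.3 mL/hr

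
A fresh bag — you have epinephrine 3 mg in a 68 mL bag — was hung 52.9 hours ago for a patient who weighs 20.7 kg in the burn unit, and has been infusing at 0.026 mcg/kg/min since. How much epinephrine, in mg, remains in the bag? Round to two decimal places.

Dose = 0.026 mcg/kg/min × 20.7 kg = 0.5382 mcg/min
0.5382 mcg/min × 60 min/hr = 32.292 mcg/hr
Concentration = 3 mg ÷ 68 mL = 0.04411765 mg/mL = 44.11765 mcg/mL
Rate = 32.292 mcg/hr ÷ 44.11765 mcg/mL = 0.731952 mL/hr
Volume infused = 0.731952 mL/hr × 52.9 hr = 38.72026 mL
Volume remaining = 68 − 38.72026 = 29.27974 mL
Drug remaining = 29.27974 mL × 44.11765 mcg/mL = 1291.753 mcg = 1.291753 mg

1.29 mg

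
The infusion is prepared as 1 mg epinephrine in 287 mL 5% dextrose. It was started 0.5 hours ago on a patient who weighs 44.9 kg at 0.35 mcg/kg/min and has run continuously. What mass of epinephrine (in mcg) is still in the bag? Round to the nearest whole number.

529 mcg

Dose = 0.35 mcg/kg/min × 44.9 kg = 15.715 mcg/min
15.715 mcg/min × 60 min/hr = 942.9 mcg/hr
Concentration = 1 mg ÷ 287 mL = 0.003484321 mg/mL = 3.484321 mcg/mL
Rate = 942.9 mcg/hr ÷ 3.484321 mcg/mL = 270.6123 mL/hr
Volume infused = 270.6123 mL/hr × 0.5 hr = 135.3062 mL
Volume remaining = 287 − 135.3062 = 151.6938 mL
Drug remaining = 151.6938 mL × 3.484321 mcg/mL = 528.55 mcg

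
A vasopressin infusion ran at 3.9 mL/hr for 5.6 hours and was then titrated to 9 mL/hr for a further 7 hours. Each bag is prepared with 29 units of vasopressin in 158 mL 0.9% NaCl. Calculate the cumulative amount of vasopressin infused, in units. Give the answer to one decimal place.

Concentration = 29 units ÷ 158 mL = 0.1835443 units/mL
Stage 1: 3.9 mL/hr × 5.6 hr = 21.84 mL → 21.84 mL × 0.1835443 units/mL = 4.008608 units
Stage 2: 9 mL/hr × 7 hr = 63 mL → 63 mL × 0.1835443 units/mL = 11.56329 units
Total = 4.008608 + 11.56329 = 15.5719 units

15.6 units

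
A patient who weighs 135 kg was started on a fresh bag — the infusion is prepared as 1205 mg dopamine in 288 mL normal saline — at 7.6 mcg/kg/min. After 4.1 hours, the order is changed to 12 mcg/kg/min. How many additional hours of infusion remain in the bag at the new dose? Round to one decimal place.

Initial rate:
Dose = 7.6 mcg/kg/min × 135 kg = 1026 mcg/min
1026 mcg/min × 60 min/hr = 61560 mcg/hr
Concentration = 1205 mg ÷ 288 mL = 4.184028 mg/mL = 4184.028 mcg/mL
Rate = 61560 mcg/hr ÷ 4184.028 mcg/mL = 14.7131 mL/hr
Volume infused so far = 14.7131 mL/hr × 4.1 hr = 60.32369 mL
Volume remaining = 288 − 60.32369 = 227.6763 mL
New rate:
Dose = 12 mcg/kg/min × 135 kg = 1620 mcg/min
1620 mcg/min × 60 min/hr = 97200 mcg/hr
Rate = 97200 mcg/hr ÷ 4184.028 mcg/mL = 23.2312 mL/hr
Time remaining = 227.6763 mL ÷ 23.2312 mL/hr = 9.800453 hr

9.8 hours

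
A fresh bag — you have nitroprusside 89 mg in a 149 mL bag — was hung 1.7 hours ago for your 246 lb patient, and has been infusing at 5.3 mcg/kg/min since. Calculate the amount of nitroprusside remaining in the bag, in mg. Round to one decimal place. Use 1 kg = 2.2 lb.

Weight = 246 lb ÷ 2.2 lb/kg = 111.8182 kg
Dose = 5.3 mcg/kg/min × 111.8182 kg = 592.6364 mcg/min
592.6364 mcg/min × 60 min/hr = 35558.18 mcg/hr
Concentration = 89 mg ÷ 149 mL = 0.5973154 mg/mL = 597.3154 mcg/mL
Rate = 35558.18 mcg/hr ÷ 597.3154 mcg/mL = 59.52999 mL/hr
Volume infused = 59.52999 mL/hr × 1.7 hr = 101.201 mL
Volume remaining = 149 − 101.201 = 47.79902 mL
Drug remaining = 47.79902 mL × 597.3154 mcg/mL = 28551.09 mcg = 28.55109 mg

28.6 mg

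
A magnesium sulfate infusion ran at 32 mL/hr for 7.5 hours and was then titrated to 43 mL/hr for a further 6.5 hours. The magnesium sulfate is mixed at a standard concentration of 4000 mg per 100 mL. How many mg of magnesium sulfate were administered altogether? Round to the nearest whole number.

Concentration = 4000 mg ÷ 100 mL = 40 mg/mL
Stage 1: 32 mL/hr × 7.5 hr = 240 mL → 240 mL × 40 mg/mL = 9600 mg
Stage 2: 43 mL/hr × 6.5 hr = 279.5 mL → 279.5 mL × 40 mg/mL = 11180 mg
Total = 9600 + 11180 = 20780 mg

20780 mg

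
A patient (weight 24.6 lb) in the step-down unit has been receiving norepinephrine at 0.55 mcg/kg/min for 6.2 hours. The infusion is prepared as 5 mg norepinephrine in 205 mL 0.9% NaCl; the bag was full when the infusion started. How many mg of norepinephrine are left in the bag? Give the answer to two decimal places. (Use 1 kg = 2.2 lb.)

2.71 mg

Weight = 24.6 lb ÷ 2.2 lb/kg = 11.18182 kg
Dose = 0.55 mcg/kg/min × 11.18182 kg = 6.15 mcg/min
6.15 mcg/min × 60 min/hr = 369 mcg/hr
Concentration = 5 mg ÷ 205 mL = 0.02439024 mg/mL = 24.39024 mcg/mL
Rate = 369 mcg/hr ÷ 24.39024 mcg/mL = 15.129 mL/hr
Volume infused = 15.129 mL/hr × 6.2 hr = 93.7998 mL
Volume remaining = 205 − 93.7998 = 111.2002 mL
Drug remaining = 111.2002 mL × 24.39024 mcg/mL = 2712.2 mcg = 2.7122 mg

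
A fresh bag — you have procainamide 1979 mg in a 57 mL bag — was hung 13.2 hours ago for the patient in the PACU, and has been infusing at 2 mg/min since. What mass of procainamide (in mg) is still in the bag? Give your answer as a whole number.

395 mg

2 mg/min × 60 min/hr = 120 mg/hr
Concentration = 1979 mg ÷ 57 mL = 34.7193 mg/mL
Rate = 120 mg/hr ÷ 34.7193 mg/mL = 3.456291 mL/hr
Volume infused = 3.456291 mL/hr × 13.2 hr = 45.62304 mL
Volume remaining = 57 − 45.62304 = 11.37696 mL
Drug remaining = 11.37696 mL × 34.7193 mg/mL = 395 mg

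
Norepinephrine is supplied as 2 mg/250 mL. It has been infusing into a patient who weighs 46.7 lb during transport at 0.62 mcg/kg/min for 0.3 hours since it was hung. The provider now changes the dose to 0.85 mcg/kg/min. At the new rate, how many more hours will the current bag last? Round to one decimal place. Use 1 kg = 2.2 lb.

1.6 hours

Initial rate:
Weight = 46.7 lb ÷ 2.2 lb/kg = 21.22727 kg
Dose = 0.62 mcg/kg/min × 21.22727 kg = 13.16091 mcg/min
13.16091 mcg/min × 60 min/hr = 789.6545 mcg/hr
Concentration = 2 mg ÷ 250 mL = 0.008 mg/mL = 8 mcg/mL
Rate = 789.6545 mcg/hr ÷ 8 mcg/mL = 98.70682 mL/hr
Volume infused so far = 98.70682 mL/hr × 0.3 hr = 29.61205 mL
Volume remaining = 250 − 29.61205 = 220.388 mL
New rate:
Dose = 0.85 mcg/kg/min × 21.22727 kg = 18.04318 mcg/min
18.04318 mcg/min × 60 min/hr = 1082.591 mcg/hr
Rate = 1082.591 mcg/hr ÷ 8 mcg/mL = 135.3239 mL/hr
Time remaining = 220.388 mL ÷ 135.3239 mL/hr = 1.628596 hr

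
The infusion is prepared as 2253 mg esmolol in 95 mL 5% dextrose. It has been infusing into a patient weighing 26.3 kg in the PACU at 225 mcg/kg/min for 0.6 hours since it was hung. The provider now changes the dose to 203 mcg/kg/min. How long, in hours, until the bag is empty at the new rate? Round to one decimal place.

6.4 hours

Initial rate:
Dose = 225 mcg/kg/min × 26.3 kg = 5917.5 mcg/min
5917.5 mcg/min × 60 min/hr = 355050 mcg/hr
Concentration = 2253 mg ÷ 95 mL = 23.71579 mg/mL = 23715.79 mcg/mL
Rate = 355050 mcg/hr ÷ 23715.79 mcg/mL = 14.97104 mL/hr
Volume infused so far = 14.97104 mL/hr × 0.6 hr = 8.982623 mL
Volume remaining = 95 − 8.982623 = 86.01738 mL
New rate:
Dose = 203 mcg/kg/min × 26.3 kg = 5338.9 mcg/min
5338.9 mcg/min × 60 min/hr = 320334 mcg/hr
Rate = 320334 mcg/hr ÷ 23715.79 mcg/mL = 13.5072 mL/hr
Time remaining = 86.01738 mL ÷ 13.5072 mL/hr = 6.368259 hr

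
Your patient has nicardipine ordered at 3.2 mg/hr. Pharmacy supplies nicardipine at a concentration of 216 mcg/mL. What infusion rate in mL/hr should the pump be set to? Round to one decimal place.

Concentration = 216 mcg/mL = 0.216 mg/mL
Rate = 3.2 mg/hr ÷ 0.216 mg/mL = 14.81481 mL/hr

14.8 mL/hr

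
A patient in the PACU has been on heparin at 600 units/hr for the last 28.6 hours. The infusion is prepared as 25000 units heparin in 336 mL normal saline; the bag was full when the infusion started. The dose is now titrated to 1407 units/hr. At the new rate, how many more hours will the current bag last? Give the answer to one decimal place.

Initial rate:
Concentration = 25000 units ÷ 336 mL = 74.40476 units/mL
Rate = 600 units/hr ÷ 74.40476 units/mL = 8.064 mL/hr
Volume infused so far = 8.064 mL/hr × 28.6 hr = 230.6304 mL
Volume remaining = 336 − 230.6304 = 105.3696 mL
New rate:
Rate = 1407 units/hr ÷ 74.40476 units/mL = 18.91008 mL/hr
Time remaining = 105.3696 mL ÷ 18.91008 mL/hr = 5.572139 hr

5.6 hours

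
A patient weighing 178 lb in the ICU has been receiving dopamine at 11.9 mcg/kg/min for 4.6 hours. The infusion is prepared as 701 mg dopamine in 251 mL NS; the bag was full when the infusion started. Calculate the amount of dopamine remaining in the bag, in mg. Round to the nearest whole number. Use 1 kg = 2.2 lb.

Weight = 178 lb ÷ 2.2 lb/kg = 80.90909 kg
Dose = 11.9 mcg/kg/min × 80.90909 kg = 962.8182 mcg/min
962.8182 mcg/min × 60 min/hr = 57769.09 mcg/hr
Concentration = 701 mg ÷ 251 mL = 2.792829 mg/mL = 2792.829 mcg/mL
Rate = 57769.09 mcg/hr ÷ 2792.829 mcg/mL = 20.6848 mL/hr
Volume infused = 20.6848 mL/hr × 4.6 hr = 95.15006 mL
Volume remaining = 251 − 95.15006 = 155.8499 mL
Drug remaining = 155.8499 mL × 2792.829 mcg/mL = 435262.2 mcg = 435.2622 mg

435 mg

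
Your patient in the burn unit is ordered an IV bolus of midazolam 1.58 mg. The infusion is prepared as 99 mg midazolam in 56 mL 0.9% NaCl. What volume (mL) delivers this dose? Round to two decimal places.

Concentration = 99 mg ÷ 56 mL = 1.767857 mg/mL
Volume = 1.58 mg ÷ 1.767857 mg/mL = 0.8937374 mL

0.89 mL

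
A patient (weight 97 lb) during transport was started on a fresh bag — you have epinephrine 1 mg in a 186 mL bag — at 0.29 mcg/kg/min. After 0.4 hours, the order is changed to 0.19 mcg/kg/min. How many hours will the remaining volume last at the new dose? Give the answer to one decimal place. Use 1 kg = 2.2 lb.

1.4 hours

Initial rate:
Weight = 97 lb ÷ 2.2 lb/kg = 44.09091 kg
Dose = 0.29 mcg/kg/min × 44.09091 kg = 12.78636 mcg/min
12.78636 mcg/min × 60 min/hr = 767.1818 mcg/hr
Concentration = 1 mg ÷ 186 mL = 0.005376344 mg/mL = 5.376344 mcg/mL
Rate = 767.1818 mcg/hr ÷ 5.376344 mcg/mL = 142.6958 mL/hr
Volume infused so far = 142.6958 mL/hr × 0.4 hr = 57.07833 mL
Volume remaining = 186 − 57.07833 = 128.9217 mL
New rate:
Dose = 0.19 mcg/kg/min × 44.09091 kg = 8.377273 mcg/min
8.377273 mcg/min × 60 min/hr = 502.6364 mcg/hr
Rate = 502.6364 mcg/hr ÷ 5.376344 mcg/mL = 93.49036 mL/hr
Time remaining = 128.9217 mL ÷ 93.49036 mL/hr = 1.378984 hr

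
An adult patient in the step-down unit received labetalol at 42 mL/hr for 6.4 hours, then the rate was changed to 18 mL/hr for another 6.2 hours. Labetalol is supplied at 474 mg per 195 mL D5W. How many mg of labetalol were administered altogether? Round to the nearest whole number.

Concentration = 474 mg ÷ 195 mL = 2.430769 mg/mL
Stage 1: 42 mL/hr × 6.4 hr = 268.8 mL → 268.8 mL × 2.430769 mg/mL = 653.3908 mg
Stage 2: 18 mL/hr × 6.2 hr = 111.6 mL → 111.6 mL × 2.430769 mg/mL = 271.2738 mg
Total = 653.3908 + 271.2738 = 924.6646 mg

925 mg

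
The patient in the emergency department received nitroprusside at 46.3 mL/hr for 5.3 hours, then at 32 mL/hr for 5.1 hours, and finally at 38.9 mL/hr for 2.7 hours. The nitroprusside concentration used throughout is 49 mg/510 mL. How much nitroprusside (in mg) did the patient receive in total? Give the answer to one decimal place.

Concentration = 49 mg ÷ 510 mL = 0.09607843 mg/mL
Stage 1: 46.3 mL/hr × 5.3 hr = 245.39 mL → 245.39 mL × 0.09607843 mg/mL = 23.57669 mg
Stage 2: 32 mL/hr × 5.1 hr = 163.2 mL → 163.2 mL × 0.09607843 mg/mL = 15.68 mg
Stage 3: 38.9 mL/hr × 2.7 hr = 105.03 mL → 105.03 mL × 0.09607843 mg/mL = 10.09112 mg
Total = 23.57669 + 15.68 + 10.09112 = 49.3478 mg

49.3 mg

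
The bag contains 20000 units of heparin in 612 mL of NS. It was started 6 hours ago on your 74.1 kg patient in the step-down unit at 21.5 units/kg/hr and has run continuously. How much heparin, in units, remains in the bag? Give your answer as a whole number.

10441 units

Dose = 21.5 units/kg/hr × 74.1 kg = 1593.15 units/hr
Concentration = 20000 units ÷ 612 mL = 32.67974 units/mL
Rate = 1593.15 units/hr ÷ 32.67974 units/mL = 48.75039 mL/hr
Volume infused = 48.75039 mL/hr × 6 hr = 292.5023 mL
Volume remaining = 612 − 292.5023 = 319.4977 mL
Drug remaining = 319.4977 mL × 32.67974 units/mL = 10441.1 units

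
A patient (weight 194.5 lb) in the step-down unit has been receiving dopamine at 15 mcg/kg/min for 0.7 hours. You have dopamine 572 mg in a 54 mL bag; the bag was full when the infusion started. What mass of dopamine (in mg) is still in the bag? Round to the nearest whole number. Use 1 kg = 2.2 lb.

Weight = 194.5 lb ÷ 2.2 lb/kg = 88.40909 kg
Dose = 15 mcg/kg/min × 88.40909 kg = 1326.136 mcg/min
1326.136 mcg/min × 60 min/hr = 79568.18 mcg/hr
Concentration = 572 mg ÷ 54 mL = 10.59259 mg/mL = 10592.59 mcg/mL
Rate = 79568.18 mcg/hr ÷ 10592.59 mcg/mL = 7.511682 mL/hr
Volume infused = 7.511682 mL/hr × 0.7 hr = 5.258177 mL
Volume remaining = 54 − 5.258177 = 48.74182 mL
Drug remaining = 48.74182 mL × 10592.59 mcg/mL = 516302.3 mcg = 516.3023 mg

516 mg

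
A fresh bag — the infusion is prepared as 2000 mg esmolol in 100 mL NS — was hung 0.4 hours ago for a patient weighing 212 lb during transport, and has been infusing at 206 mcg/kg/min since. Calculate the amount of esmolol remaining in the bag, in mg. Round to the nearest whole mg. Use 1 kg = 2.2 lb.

Weight = 212 lb ÷ 2.2 lb/kg = 96.36364 kg
Dose = 206 mcg/kg/min × 96.36364 kg = 19850.91 mcg/min
19850.91 mcg/min × 60 min/hr = 1191055 mcg/hr
Concentration = 2000 mg ÷ 100 mL = 20 mg/mL = 20000 mcg/mL
Rate = 1191055 mcg/hr ÷ 20000 mcg/mL = 59.55273 mL/hr
Volume infused = 59.55273 mL/hr × 0.4 hr = 23.82109 mL
Volume remaining = 100 − 23.82109 = 76.17891 mL
Drug remaining = 76.17891 mL × 20000 mcg/mL = 1523578 mcg = 1523.578 mg

1524 mg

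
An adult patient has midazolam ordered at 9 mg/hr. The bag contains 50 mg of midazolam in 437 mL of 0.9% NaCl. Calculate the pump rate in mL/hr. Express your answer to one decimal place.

Concentration = 50 mg ÷ 437 mL = 0.1144165 mg/mL
Rate = 9 mg/hr ÷ 0.1144165 mg/mL = 78.66 mL/hr

78.7 mL/hr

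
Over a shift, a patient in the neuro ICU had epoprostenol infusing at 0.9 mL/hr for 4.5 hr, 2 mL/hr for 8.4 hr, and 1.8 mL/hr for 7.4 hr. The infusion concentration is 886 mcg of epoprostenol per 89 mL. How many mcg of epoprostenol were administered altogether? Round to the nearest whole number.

340 mcg

Concentration = 886 mcg ÷ 89 mL = 9.955056 mcg/mL
Stage 1: 0.9 mL/hr × 4.5 hr = 4.05 mL → 4.05 mL × 9.955056 mcg/mL = 40.31798 mcg
Stage 2: 2 mL/hr × 8.4 hr = 16.8 mL → 16.8 mL × 9.955056 mcg/mL = 167.2449 mcg
Stage 3: 1.8 mL/hr × 7.4 hr = 13.32 mL → 13.32 mL × 9.955056 mcg/mL = 132.6013 mcg
Total = 40.31798 + 167.2449 + 132.6013 = 340.1643 mcg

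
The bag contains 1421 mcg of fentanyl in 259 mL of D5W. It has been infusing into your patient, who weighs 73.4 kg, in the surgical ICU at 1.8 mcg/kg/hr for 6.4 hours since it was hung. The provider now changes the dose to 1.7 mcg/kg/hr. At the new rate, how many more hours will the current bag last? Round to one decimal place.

Initial rate:
Dose = 1.8 mcg/kg/hr × 73.4 kg = 132.12 mcg/hr
Concentration = 1421 mcg ÷ 259 mL = 5.486486 mcg/mL
Rate = 132.12 mcg/hr ÷ 5.486486 mcg/mL = 24.08099 mL/hr
Volume infused so far = 24.08099 mL/hr × 6.4 hr = 154.1183 mL
Volume remaining = 259 − 154.1183 = 104.8817 mL
New rate:
Dose = 1.7 mcg/kg/hr × 73.4 kg = 124.78 mcg/hr
Rate = 124.78 mcg/hr ÷ 5.486486 mcg/mL = 22.74315 mL/hr
Time remaining = 104.8817 mL ÷ 22.74315 mL/hr = 4.611572 hr

4.6 hours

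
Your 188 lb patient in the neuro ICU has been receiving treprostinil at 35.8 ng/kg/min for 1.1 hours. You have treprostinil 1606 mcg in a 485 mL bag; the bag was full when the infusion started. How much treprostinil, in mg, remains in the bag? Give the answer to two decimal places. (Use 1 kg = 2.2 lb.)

Weight = 188 lb ÷ 2.2 lb/kg = 85.45455 kg
Dose = 35.8 ng/kg/min × 85.45455 kg = 3059.273 ng/min
3059.273 ng/min × 60 min/hr = 183556.4 ng/hr
Concentration = 1606 mcg ÷ 485 mL = 3.31134 mcg/mL = 3311.34 ng/mL
Rate = 183556.4 ng/hr ÷ 3311.34 ng/mL = 55.43265 mL/hr
Volume infused = 55.43265 mL/hr × 1.1 hr = 60.97592 mL
Volume remaining = 485 − 60.97592 = 424.0241 mL
Drug remaining = 424.0241 mL × 3311.34 ng/mL = 1404088 ng = 1.404088 mg

1.40 mg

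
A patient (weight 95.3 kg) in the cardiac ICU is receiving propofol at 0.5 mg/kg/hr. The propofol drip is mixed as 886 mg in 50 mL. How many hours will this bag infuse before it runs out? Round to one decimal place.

18.6 hours

Dose = 0.5 mg/kg/hr × 95.3 kg = 47.65 mg/hr
Concentration = 886 mg ÷ 50 mL = 17.72 mg/mL
Rate = 47.65 mg/hr ÷ 17.72 mg/mL = 2.689052 mL/hr
Duration = 50 mL ÷ 2.689052 mL/hr = 18.59391 hr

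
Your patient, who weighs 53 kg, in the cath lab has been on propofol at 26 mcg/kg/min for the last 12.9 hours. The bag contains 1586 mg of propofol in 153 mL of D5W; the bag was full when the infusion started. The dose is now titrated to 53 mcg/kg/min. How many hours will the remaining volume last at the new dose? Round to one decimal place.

3.1 hours

Initial rate:
Dose = 26 mcg/kg/min × 53 kg = 1378 mcg/min
1378 mcg/min × 60 min/hr = 82680 mcg/hr
Concentration = 1586 mg ÷ 153 mL = 10.36601 mg/mL = 10366.01 mcg/mL
Rate = 82680 mcg/hr ÷ 10366.01 mcg/mL = 7.976066 mL/hr
Volume infused so far = 7.976066 mL/hr × 12.9 hr = 102.8912 mL
Volume remaining = 153 − 102.8912 = 50.10875 mL
New rate:
Dose = 53 mcg/kg/min × 53 kg = 2809 mcg/min
2809 mcg/min × 60 min/hr = 168540 mcg/hr
Rate = 168540 mcg/hr ÷ 10366.01 mcg/mL = 16.2589 mL/hr
Time remaining = 50.10875 mL ÷ 16.2589 mL/hr = 3.081927 hr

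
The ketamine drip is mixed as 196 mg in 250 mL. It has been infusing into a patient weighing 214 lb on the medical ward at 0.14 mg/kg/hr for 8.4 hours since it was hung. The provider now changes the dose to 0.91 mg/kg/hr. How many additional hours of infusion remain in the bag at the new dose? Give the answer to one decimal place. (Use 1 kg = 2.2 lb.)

Initial rate:
Weight = 214 lb ÷ 2.2 lb/kg = 97.27273 kg
Dose = 0.14 mg/kg/hr × 97.27273 kg = 13.61818 mg/hr
Concentration = 196 mg ÷ 250 mL = 0.784 mg/mL
Rate = 13.61818 mg/hr ÷ 0.784 mg/mL = 17.37013 mL/hr
Volume infused so far = 17.37013 mL/hr × 8.4 hr = 145.9091 mL
Volume remaining = 250 − 145.9091 = 104.0909 mL
New rate:
Dose = 0.91 mg/kg/hr × 97.27273 kg = 88.51818 mg/hr
Rate = 88.51818 mg/hr ÷ 0.784 mg/mL = 112.9058 mL/hr
Time remaining = 104.0909 mL ÷ 112.9058 mL/hr = 0.9219267 hr

0.9 hours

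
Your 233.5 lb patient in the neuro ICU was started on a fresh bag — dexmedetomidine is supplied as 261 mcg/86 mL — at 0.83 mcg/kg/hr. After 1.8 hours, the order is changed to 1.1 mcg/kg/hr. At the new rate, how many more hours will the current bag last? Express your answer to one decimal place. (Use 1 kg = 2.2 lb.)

0.9 hours

Initial rate:
Weight = 233.5 lb ÷ 2.2 lb/kg = 106.1364 kg
Dose = 0.83 mcg/kg/hr × 106.1364 kg = 88.09318 mcg/hr
Concentration = 261 mcg ÷ 86 mL = 3.034884 mcg/mL
Rate = 88.09318 mcg/hr ÷ 3.034884 mcg/mL = 29.02687 mL/hr
Volume infused so far = 29.02687 mL/hr × 1.8 hr = 52.24837 mL
Volume remaining = 86 − 52.24837 = 33.75163 mL
New rate:
Dose = 1.1 mcg/kg/hr × 106.1364 kg = 116.75 mcg/hr
Rate = 116.75 mcg/hr ÷ 3.034884 mcg/mL = 38.46935 mL/hr
Time remaining = 33.75163 mL ÷ 38.46935 mL/hr = 0.8773642 hr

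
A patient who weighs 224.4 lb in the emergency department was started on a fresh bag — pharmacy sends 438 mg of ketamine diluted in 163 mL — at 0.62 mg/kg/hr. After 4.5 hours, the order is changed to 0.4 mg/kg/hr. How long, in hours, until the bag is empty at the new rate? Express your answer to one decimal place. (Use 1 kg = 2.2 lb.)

3.8 hours

Initial rate:
Weight = 224.4 lb ÷ 2.2 lb/kg = 102 kg
Dose = 0.62 mg/kg/hr × 102 kg = 63.24 mg/hr
Concentration = 438 mg ÷ 163 mL = 2.687117 mg/mL
Rate = 63.24 mg/hr ÷ 2.687117 mg/mL = 23.53452 mL/hr
Volume infused so far = 23.53452 mL/hr × 4.5 hr = 105.9053 mL
Volume remaining = 163 − 105.9053 = 57.09466 mL
New rate:
Dose = 0.4 mg/kg/hr × 102 kg = 40.8 mg/hr
Rate = 40.8 mg/hr ÷ 2.687117 mg/mL = 15.18356 mL/hr
Time remaining = 57.09466 mL ÷ 15.18356 mL/hr = 3.760294 hr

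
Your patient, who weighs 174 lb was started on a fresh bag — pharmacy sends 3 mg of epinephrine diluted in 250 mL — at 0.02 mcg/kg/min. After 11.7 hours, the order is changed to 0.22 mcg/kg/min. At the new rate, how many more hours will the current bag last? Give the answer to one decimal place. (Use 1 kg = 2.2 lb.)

1.8 hours

Initial rate:
Weight = 174 lb ÷ 2.2 lb/kg = 79.09091 kg
Dose = 0.02 mcg/kg/min × 79.09091 kg = 1.581818 mcg/min
1.581818 mcg/min × 60 min/hr = 94.90909 mcg/hr
Concentration = 3 mg ÷ 250 mL = 0.012 mg/mL = 12 mcg/mL
Rate = 94.90909 mcg/hr ÷ 12 mcg/mL = 7.909091 mL/hr
Volume infused so far = 7.909091 mL/hr × 11.7 hr = 92.53636 mL
Volume remaining = 250 − 92.53636 = 157.4636 mL
New rate:
Dose = 0.22 mcg/kg/min × 79.09091 kg = 17.4 mcg/min
17.4 mcg/min × 60 min/hr = 1044 mcg/hr
Rate = 1044 mcg/hr ÷ 12 mcg/mL = 87 mL/hr
Time remaining = 157.4636 mL ÷ 87 mL/hr = 1.809927 hr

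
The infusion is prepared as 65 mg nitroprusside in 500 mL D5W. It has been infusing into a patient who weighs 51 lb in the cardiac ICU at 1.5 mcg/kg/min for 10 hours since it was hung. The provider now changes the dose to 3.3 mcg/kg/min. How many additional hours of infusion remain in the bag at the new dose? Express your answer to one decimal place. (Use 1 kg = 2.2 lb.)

Initial rate:
Weight = 51 lb ÷ 2.2 lb/kg = 23.18182 kg
Dose = 1.5 mcg/kg/min × 23.18182 kg = 34.77273 mcg/min
34.77273 mcg/min × 60 min/hr = 2086.364 mcg/hr
Concentration = 65 mg ÷ 500 mL = 0.13 mg/mL = 130 mcg/mL
Rate = 2086.364 mcg/hr ÷ 130 mcg/mL = 16.04895 mL/hr
Volume infused so far = 16.04895 mL/hr × 10 hr = 160.4895 mL
Volume remaining = 500 − 160.4895 = 339.5105 mL
New rate:
Dose = 3.3 mcg/kg/min × 23.18182 kg = 76.5 mcg/min
76.5 mcg/min × 60 min/hr = 4590 mcg/hr
Rate = 4590 mcg/hr ÷ 130 mcg/mL = 35.30769 mL/hr
Time remaining = 339.5105 mL ÷ 35.30769 mL/hr = 9.615765 hr

9.6 hours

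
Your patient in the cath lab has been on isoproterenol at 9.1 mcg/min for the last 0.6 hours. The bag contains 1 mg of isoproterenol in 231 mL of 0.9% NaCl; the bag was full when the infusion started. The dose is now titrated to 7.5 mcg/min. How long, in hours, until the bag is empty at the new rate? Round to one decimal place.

1.5 hours

Initial rate:
9.1 mcg/min × 60 min/hr = 546 mcg/hr
Concentration = 1 mg ÷ 231 mL = 0.004329004 mg/mL = 4.329004 mcg/mL
Rate = 546 mcg/hr ÷ 4.329004 mcg/mL = 126.126 mL/hr
Volume infused so far = 126.126 mL/hr × 0.6 hr = 75.6756 mL
Volume remaining = 231 − 75.6756 = 155.3244 mL
New rate:
7.5 mcg/min × 60 min/hr = 450 mcg/hr
Rate = 450 mcg/hr ÷ 4.329004 mcg/mL = 103.95 mL/hr
Time remaining = 155.3244 mL ÷ 103.95 mL/hr = 1.494222 hr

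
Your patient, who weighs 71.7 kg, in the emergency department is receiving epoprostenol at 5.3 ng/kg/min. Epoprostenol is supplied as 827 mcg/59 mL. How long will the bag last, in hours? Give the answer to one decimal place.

Dose = 5.3 ng/kg/min × 71.7 kg = 380.01 ng/min
380.01 ng/min × 60 min/hr = 22800.6 ng/hr
Concentration = 827 mcg ÷ 59 mL = 14.01695 mcg/mL = 14016.95 ng/mL
Rate = 22800.6 ng/hr ÷ 14016.95 ng/mL = 1.626645 mL/hr
Duration = 59 mL ÷ 1.626645 mL/hr = 36.27098 hr

36.3 hours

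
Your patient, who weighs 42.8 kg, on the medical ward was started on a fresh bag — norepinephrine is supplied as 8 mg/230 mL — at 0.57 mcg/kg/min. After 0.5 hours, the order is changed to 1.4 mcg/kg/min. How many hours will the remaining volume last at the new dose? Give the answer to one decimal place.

2.0 hours

Initial rate:
Dose = 0.57 mcg/kg/min × 42.8 kg = 24.396 mcg/min
24.396 mcg/min × 60 min/hr = 1463.76 mcg/hr
Concentration = 8 mg ÷ 230 mL = 0.03478261 mg/mL = 34.78261 mcg/mL
Rate = 1463.76 mcg/hr ÷ 34.78261 mcg/mL = 42.0831 mL/hr
Volume infused so far = 42.0831 mL/hr × 0.5 hr = 21.04155 mL
Volume remaining = 230 − 21.04155 = 208.9584 mL
New rate:
Dose = 1.4 mcg/kg/min × 42.8 kg = 59.92 mcg/min
59.92 mcg/min × 60 min/hr = 3595.2 mcg/hr
Rate = 3595.2 mcg/hr ÷ 34.78261 mcg/mL = 103.362 mL/hr
Time remaining = 208.9584 mL ÷ 103.362 mL/hr = 2.021618 hr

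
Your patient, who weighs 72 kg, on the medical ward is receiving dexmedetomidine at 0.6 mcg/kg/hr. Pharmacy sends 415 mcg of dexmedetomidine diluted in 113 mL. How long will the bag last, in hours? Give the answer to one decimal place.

9.6 hours

Dose = 0.6 mcg/kg/hr × 72 kg = 43.2 mcg/hr
Concentration = 415 mcg ÷ 113 mL = 3.672566 mcg/mL
Rate = 43.2 mcg/hr ÷ 3.672566 mcg/mL = 11.76289 mL/hr
Duration = 113 mL ÷ 11.76289 mL/hr = 9.606481 hr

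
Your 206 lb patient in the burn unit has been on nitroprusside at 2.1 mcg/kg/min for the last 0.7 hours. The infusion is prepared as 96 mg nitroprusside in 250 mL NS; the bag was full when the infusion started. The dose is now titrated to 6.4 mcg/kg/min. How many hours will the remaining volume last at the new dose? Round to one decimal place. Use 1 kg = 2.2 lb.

Initial rate:
Weight = 206 lb ÷ 2.2 lb/kg = 93.63636 kg
Dose = 2.1 mcg/kg/min × 93.63636 kg = 196.6364 mcg/min
196.6364 mcg/min × 60 min/hr = 11798.18 mcg/hr
Concentration = 96 mg ÷ 250 mL = 0.384 mg/mL = 384 mcg/mL
Rate = 11798.18 mcg/hr ÷ 384 mcg/mL = 30.72443 mL/hr
Volume infused so far = 30.72443 mL/hr × 0.7 hr = 21.5071 mL
Volume remaining = 250 − 21.5071 = 228.4929 mL
New rate:
Dose = 6.4 mcg/kg/min × 93.63636 kg = 599.2727 mcg/min
599.2727 mcg/min × 60 min/hr = 35956.36 mcg/hr
Rate = 35956.36 mcg/hr ÷ 384 mcg/mL = 93.63636 mL/hr
Time remaining = 228.4929 mL ÷ 93.63636 mL/hr = 2.440215 hr

2.4 hours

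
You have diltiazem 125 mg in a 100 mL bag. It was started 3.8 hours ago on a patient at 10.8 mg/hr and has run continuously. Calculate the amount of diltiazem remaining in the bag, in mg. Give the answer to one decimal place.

Concentration = 125 mg ÷ 100 mL = 1.25 mg/mL
Rate = 10.8 mg/hr ÷ 1.25 mg/mL = 8.64 mL/hr
Volume infused = 8.64 mL/hr × 3.8 hr = 32.832 mL
Volume remaining = 100 − 32.832 = 67.168 mL
Drug remaining = 67.168 mL × 1.25 mg/mL = 83.96 mg

84.0 mg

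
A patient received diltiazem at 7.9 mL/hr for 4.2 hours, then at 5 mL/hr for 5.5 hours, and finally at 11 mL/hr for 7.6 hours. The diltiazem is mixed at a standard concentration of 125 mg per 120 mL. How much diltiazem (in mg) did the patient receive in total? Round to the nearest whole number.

150 mg

Concentration = 125 mg ÷ 120 mL = 1.041667 mg/mL
Stage 1: 7.9 mL/hr × 4.2 hr = 33.18 mL → 33.18 mL × 1.041667 mg/mL = 34.5625 mg
Stage 2: 5 mL/hr × 5.5 hr = 27.5 mL → 27.5 mL × 1.041667 mg/mL = 28.64583 mg
Stage 3: 11 mL/hr × 7.6 hr = 83.6 mL → 83.6 mL × 1.041667 mg/mL = 87.08333 mg
Total = 34.5625 + 28.64583 + 87.08333 = 150.2917 mg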